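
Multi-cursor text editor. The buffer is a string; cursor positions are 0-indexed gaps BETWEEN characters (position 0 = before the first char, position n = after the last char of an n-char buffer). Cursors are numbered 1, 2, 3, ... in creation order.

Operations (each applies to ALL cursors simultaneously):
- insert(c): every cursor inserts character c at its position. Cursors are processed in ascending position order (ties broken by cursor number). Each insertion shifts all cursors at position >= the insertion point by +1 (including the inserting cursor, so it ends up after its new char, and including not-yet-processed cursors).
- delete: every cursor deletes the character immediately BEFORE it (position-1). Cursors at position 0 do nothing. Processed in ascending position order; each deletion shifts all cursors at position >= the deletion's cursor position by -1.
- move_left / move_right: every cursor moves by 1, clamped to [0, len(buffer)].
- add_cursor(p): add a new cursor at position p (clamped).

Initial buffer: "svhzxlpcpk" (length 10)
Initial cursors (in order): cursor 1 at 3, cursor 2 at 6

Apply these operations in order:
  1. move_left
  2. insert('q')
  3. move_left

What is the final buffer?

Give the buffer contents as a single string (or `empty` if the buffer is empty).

Answer: svqhzxqlpcpk

Derivation:
After op 1 (move_left): buffer="svhzxlpcpk" (len 10), cursors c1@2 c2@5, authorship ..........
After op 2 (insert('q')): buffer="svqhzxqlpcpk" (len 12), cursors c1@3 c2@7, authorship ..1...2.....
After op 3 (move_left): buffer="svqhzxqlpcpk" (len 12), cursors c1@2 c2@6, authorship ..1...2.....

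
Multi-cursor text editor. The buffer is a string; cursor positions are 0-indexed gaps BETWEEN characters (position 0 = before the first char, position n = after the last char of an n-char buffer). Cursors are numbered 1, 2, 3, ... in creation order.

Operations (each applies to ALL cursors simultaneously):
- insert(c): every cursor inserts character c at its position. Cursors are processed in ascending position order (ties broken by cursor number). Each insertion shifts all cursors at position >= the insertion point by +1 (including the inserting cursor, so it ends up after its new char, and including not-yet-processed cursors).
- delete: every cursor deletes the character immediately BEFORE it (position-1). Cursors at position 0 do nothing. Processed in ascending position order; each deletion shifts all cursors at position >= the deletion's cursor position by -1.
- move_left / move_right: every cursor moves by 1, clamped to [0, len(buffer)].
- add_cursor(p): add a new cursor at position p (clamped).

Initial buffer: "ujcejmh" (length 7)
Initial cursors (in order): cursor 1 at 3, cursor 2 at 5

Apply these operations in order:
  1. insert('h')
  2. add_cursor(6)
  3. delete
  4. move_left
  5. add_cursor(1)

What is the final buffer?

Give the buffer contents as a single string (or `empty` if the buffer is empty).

After op 1 (insert('h')): buffer="ujchejhmh" (len 9), cursors c1@4 c2@7, authorship ...1..2..
After op 2 (add_cursor(6)): buffer="ujchejhmh" (len 9), cursors c1@4 c3@6 c2@7, authorship ...1..2..
After op 3 (delete): buffer="ujcemh" (len 6), cursors c1@3 c2@4 c3@4, authorship ......
After op 4 (move_left): buffer="ujcemh" (len 6), cursors c1@2 c2@3 c3@3, authorship ......
After op 5 (add_cursor(1)): buffer="ujcemh" (len 6), cursors c4@1 c1@2 c2@3 c3@3, authorship ......

Answer: ujcemh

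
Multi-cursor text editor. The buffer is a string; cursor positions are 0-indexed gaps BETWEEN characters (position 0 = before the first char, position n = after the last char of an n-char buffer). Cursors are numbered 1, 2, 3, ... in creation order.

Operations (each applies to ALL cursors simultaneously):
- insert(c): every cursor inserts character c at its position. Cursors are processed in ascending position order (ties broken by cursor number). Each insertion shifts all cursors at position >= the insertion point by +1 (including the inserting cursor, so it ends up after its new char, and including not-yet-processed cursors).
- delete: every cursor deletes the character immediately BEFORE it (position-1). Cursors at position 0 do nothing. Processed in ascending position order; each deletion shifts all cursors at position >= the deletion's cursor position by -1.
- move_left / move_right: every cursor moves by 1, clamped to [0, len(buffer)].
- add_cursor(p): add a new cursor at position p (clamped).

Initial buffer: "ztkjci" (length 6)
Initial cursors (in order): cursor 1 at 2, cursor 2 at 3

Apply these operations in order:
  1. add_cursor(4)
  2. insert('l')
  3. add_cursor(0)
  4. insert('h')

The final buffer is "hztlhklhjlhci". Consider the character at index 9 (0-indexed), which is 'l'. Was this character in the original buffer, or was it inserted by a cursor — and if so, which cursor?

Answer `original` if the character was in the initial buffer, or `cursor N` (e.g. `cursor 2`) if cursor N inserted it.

Answer: cursor 3

Derivation:
After op 1 (add_cursor(4)): buffer="ztkjci" (len 6), cursors c1@2 c2@3 c3@4, authorship ......
After op 2 (insert('l')): buffer="ztlkljlci" (len 9), cursors c1@3 c2@5 c3@7, authorship ..1.2.3..
After op 3 (add_cursor(0)): buffer="ztlkljlci" (len 9), cursors c4@0 c1@3 c2@5 c3@7, authorship ..1.2.3..
After op 4 (insert('h')): buffer="hztlhklhjlhci" (len 13), cursors c4@1 c1@5 c2@8 c3@11, authorship 4..11.22.33..
Authorship (.=original, N=cursor N): 4 . . 1 1 . 2 2 . 3 3 . .
Index 9: author = 3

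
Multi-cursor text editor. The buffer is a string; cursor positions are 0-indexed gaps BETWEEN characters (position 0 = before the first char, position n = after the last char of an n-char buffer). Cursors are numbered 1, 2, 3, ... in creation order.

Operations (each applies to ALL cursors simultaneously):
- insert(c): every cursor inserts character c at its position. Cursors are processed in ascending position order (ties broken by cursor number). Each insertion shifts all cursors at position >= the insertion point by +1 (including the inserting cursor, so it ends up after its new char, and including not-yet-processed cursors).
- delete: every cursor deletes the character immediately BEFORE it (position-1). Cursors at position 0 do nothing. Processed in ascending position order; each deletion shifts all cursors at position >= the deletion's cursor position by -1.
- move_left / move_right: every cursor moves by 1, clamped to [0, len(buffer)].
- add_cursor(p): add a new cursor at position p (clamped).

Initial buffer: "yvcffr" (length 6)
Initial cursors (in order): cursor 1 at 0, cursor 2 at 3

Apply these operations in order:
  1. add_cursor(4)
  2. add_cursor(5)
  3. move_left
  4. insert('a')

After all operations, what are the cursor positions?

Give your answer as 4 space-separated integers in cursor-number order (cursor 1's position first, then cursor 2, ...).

After op 1 (add_cursor(4)): buffer="yvcffr" (len 6), cursors c1@0 c2@3 c3@4, authorship ......
After op 2 (add_cursor(5)): buffer="yvcffr" (len 6), cursors c1@0 c2@3 c3@4 c4@5, authorship ......
After op 3 (move_left): buffer="yvcffr" (len 6), cursors c1@0 c2@2 c3@3 c4@4, authorship ......
After op 4 (insert('a')): buffer="ayvacafafr" (len 10), cursors c1@1 c2@4 c3@6 c4@8, authorship 1..2.3.4..

Answer: 1 4 6 8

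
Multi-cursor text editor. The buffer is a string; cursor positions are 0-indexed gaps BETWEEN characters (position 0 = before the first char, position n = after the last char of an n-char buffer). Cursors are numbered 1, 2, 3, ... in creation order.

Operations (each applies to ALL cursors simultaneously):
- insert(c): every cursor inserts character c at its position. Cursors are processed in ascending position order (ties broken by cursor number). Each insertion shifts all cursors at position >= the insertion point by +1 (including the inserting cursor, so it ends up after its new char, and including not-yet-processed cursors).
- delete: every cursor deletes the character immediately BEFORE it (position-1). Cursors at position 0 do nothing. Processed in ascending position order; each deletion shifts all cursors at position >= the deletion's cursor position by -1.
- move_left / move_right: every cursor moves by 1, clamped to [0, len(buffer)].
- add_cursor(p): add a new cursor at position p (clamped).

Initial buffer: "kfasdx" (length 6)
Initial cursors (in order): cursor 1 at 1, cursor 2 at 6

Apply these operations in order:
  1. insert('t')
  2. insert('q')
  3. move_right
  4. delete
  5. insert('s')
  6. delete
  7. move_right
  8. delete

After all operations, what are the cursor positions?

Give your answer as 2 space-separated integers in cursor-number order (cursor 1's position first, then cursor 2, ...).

Answer: 3 6

Derivation:
After op 1 (insert('t')): buffer="ktfasdxt" (len 8), cursors c1@2 c2@8, authorship .1.....2
After op 2 (insert('q')): buffer="ktqfasdxtq" (len 10), cursors c1@3 c2@10, authorship .11.....22
After op 3 (move_right): buffer="ktqfasdxtq" (len 10), cursors c1@4 c2@10, authorship .11.....22
After op 4 (delete): buffer="ktqasdxt" (len 8), cursors c1@3 c2@8, authorship .11....2
After op 5 (insert('s')): buffer="ktqsasdxts" (len 10), cursors c1@4 c2@10, authorship .111....22
After op 6 (delete): buffer="ktqasdxt" (len 8), cursors c1@3 c2@8, authorship .11....2
After op 7 (move_right): buffer="ktqasdxt" (len 8), cursors c1@4 c2@8, authorship .11....2
After op 8 (delete): buffer="ktqsdx" (len 6), cursors c1@3 c2@6, authorship .11...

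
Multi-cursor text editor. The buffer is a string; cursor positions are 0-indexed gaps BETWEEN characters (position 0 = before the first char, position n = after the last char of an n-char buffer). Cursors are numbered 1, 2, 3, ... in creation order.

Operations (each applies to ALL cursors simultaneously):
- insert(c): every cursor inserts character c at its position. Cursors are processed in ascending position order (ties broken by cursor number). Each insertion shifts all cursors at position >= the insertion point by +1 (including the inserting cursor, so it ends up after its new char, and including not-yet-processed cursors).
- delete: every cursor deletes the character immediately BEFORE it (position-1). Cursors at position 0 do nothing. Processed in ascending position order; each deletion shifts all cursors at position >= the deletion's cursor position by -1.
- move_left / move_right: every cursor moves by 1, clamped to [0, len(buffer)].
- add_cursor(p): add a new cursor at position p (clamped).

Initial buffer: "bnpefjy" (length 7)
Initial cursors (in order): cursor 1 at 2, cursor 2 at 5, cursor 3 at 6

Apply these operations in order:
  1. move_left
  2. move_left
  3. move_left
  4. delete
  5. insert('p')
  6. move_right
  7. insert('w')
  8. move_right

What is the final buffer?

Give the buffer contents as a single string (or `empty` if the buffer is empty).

Answer: pbwppewwfjy

Derivation:
After op 1 (move_left): buffer="bnpefjy" (len 7), cursors c1@1 c2@4 c3@5, authorship .......
After op 2 (move_left): buffer="bnpefjy" (len 7), cursors c1@0 c2@3 c3@4, authorship .......
After op 3 (move_left): buffer="bnpefjy" (len 7), cursors c1@0 c2@2 c3@3, authorship .......
After op 4 (delete): buffer="befjy" (len 5), cursors c1@0 c2@1 c3@1, authorship .....
After op 5 (insert('p')): buffer="pbppefjy" (len 8), cursors c1@1 c2@4 c3@4, authorship 1.23....
After op 6 (move_right): buffer="pbppefjy" (len 8), cursors c1@2 c2@5 c3@5, authorship 1.23....
After op 7 (insert('w')): buffer="pbwppewwfjy" (len 11), cursors c1@3 c2@8 c3@8, authorship 1.123.23...
After op 8 (move_right): buffer="pbwppewwfjy" (len 11), cursors c1@4 c2@9 c3@9, authorship 1.123.23...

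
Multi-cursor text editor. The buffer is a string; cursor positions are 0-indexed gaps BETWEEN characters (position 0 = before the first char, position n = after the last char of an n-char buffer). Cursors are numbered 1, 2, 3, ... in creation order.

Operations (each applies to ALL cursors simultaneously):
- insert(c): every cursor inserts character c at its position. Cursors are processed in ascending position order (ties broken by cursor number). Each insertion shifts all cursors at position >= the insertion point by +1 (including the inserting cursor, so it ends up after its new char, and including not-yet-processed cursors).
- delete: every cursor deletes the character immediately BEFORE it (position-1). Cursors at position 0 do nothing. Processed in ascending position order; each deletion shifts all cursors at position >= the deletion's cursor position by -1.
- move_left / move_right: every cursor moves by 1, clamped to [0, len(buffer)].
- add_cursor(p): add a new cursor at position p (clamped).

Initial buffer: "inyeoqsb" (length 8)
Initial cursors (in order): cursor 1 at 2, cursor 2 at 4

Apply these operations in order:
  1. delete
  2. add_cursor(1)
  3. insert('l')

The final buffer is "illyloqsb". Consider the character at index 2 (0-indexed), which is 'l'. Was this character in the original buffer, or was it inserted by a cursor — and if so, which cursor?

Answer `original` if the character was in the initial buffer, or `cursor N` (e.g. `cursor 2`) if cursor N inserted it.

Answer: cursor 3

Derivation:
After op 1 (delete): buffer="iyoqsb" (len 6), cursors c1@1 c2@2, authorship ......
After op 2 (add_cursor(1)): buffer="iyoqsb" (len 6), cursors c1@1 c3@1 c2@2, authorship ......
After op 3 (insert('l')): buffer="illyloqsb" (len 9), cursors c1@3 c3@3 c2@5, authorship .13.2....
Authorship (.=original, N=cursor N): . 1 3 . 2 . . . .
Index 2: author = 3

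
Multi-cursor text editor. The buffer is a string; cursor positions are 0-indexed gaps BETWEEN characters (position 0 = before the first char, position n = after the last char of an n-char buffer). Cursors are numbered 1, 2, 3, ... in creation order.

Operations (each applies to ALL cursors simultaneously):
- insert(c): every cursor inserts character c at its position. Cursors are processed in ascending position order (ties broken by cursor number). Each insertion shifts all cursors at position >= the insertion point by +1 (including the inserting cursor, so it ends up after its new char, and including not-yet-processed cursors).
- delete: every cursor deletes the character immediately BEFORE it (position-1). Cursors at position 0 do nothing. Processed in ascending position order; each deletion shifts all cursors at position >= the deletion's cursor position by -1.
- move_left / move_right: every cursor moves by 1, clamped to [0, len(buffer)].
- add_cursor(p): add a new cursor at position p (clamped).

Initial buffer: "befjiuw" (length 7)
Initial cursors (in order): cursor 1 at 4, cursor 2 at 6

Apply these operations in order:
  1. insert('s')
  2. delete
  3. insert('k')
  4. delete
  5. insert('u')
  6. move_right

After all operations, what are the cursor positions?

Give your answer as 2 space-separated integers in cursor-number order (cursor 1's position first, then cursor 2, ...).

After op 1 (insert('s')): buffer="befjsiusw" (len 9), cursors c1@5 c2@8, authorship ....1..2.
After op 2 (delete): buffer="befjiuw" (len 7), cursors c1@4 c2@6, authorship .......
After op 3 (insert('k')): buffer="befjkiukw" (len 9), cursors c1@5 c2@8, authorship ....1..2.
After op 4 (delete): buffer="befjiuw" (len 7), cursors c1@4 c2@6, authorship .......
After op 5 (insert('u')): buffer="befjuiuuw" (len 9), cursors c1@5 c2@8, authorship ....1..2.
After op 6 (move_right): buffer="befjuiuuw" (len 9), cursors c1@6 c2@9, authorship ....1..2.

Answer: 6 9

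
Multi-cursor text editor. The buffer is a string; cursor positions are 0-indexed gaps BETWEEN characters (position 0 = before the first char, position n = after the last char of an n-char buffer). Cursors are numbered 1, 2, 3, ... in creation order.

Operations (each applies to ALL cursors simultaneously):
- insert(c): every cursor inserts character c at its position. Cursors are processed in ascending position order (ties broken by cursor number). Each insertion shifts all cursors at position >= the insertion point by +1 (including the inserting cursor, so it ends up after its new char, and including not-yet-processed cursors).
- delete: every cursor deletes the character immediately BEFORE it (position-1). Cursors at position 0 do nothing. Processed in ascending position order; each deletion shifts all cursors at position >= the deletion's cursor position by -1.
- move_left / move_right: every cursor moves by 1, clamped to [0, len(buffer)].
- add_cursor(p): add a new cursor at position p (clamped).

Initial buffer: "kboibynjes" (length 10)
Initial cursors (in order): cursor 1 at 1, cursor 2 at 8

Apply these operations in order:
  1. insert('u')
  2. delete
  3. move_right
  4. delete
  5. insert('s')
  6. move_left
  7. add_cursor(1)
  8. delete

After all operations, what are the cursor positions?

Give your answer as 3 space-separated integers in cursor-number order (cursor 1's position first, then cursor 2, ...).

After op 1 (insert('u')): buffer="kuboibynjues" (len 12), cursors c1@2 c2@10, authorship .1.......2..
After op 2 (delete): buffer="kboibynjes" (len 10), cursors c1@1 c2@8, authorship ..........
After op 3 (move_right): buffer="kboibynjes" (len 10), cursors c1@2 c2@9, authorship ..........
After op 4 (delete): buffer="koibynjs" (len 8), cursors c1@1 c2@7, authorship ........
After op 5 (insert('s')): buffer="ksoibynjss" (len 10), cursors c1@2 c2@9, authorship .1......2.
After op 6 (move_left): buffer="ksoibynjss" (len 10), cursors c1@1 c2@8, authorship .1......2.
After op 7 (add_cursor(1)): buffer="ksoibynjss" (len 10), cursors c1@1 c3@1 c2@8, authorship .1......2.
After op 8 (delete): buffer="soibynss" (len 8), cursors c1@0 c3@0 c2@6, authorship 1.....2.

Answer: 0 6 0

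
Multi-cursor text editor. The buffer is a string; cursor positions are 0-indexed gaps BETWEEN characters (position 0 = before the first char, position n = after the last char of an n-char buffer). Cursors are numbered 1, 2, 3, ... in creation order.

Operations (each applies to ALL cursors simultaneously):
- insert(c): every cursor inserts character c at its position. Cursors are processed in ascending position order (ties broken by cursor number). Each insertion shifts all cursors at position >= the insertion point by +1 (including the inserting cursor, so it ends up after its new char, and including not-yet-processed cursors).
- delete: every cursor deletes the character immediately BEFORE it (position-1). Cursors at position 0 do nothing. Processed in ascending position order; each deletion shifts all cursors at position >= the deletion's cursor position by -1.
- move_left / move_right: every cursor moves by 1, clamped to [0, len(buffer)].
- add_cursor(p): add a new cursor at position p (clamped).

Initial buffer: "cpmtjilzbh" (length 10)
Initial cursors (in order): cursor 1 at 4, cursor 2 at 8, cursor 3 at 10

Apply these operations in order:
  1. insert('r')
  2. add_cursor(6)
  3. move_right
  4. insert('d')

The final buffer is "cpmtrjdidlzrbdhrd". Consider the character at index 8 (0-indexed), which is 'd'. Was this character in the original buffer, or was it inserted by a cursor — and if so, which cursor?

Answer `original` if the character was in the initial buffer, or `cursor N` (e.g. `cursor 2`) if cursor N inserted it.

After op 1 (insert('r')): buffer="cpmtrjilzrbhr" (len 13), cursors c1@5 c2@10 c3@13, authorship ....1....2..3
After op 2 (add_cursor(6)): buffer="cpmtrjilzrbhr" (len 13), cursors c1@5 c4@6 c2@10 c3@13, authorship ....1....2..3
After op 3 (move_right): buffer="cpmtrjilzrbhr" (len 13), cursors c1@6 c4@7 c2@11 c3@13, authorship ....1....2..3
After op 4 (insert('d')): buffer="cpmtrjdidlzrbdhrd" (len 17), cursors c1@7 c4@9 c2@14 c3@17, authorship ....1.1.4..2.2.33
Authorship (.=original, N=cursor N): . . . . 1 . 1 . 4 . . 2 . 2 . 3 3
Index 8: author = 4

Answer: cursor 4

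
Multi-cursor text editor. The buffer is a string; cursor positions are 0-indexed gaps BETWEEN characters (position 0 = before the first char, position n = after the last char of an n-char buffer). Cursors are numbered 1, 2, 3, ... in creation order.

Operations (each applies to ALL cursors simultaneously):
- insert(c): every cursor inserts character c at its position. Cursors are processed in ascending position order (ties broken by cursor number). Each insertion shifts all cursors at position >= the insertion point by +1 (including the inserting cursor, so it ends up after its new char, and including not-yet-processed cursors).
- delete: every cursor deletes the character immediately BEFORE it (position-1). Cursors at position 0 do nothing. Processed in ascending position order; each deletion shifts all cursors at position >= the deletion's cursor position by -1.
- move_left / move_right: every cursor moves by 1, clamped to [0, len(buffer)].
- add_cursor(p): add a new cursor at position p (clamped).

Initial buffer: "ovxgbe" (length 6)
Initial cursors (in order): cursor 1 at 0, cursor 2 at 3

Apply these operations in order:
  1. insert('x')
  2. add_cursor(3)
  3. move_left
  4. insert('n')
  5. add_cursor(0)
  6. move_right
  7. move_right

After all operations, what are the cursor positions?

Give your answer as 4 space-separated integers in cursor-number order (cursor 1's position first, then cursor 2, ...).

After op 1 (insert('x')): buffer="xovxxgbe" (len 8), cursors c1@1 c2@5, authorship 1...2...
After op 2 (add_cursor(3)): buffer="xovxxgbe" (len 8), cursors c1@1 c3@3 c2@5, authorship 1...2...
After op 3 (move_left): buffer="xovxxgbe" (len 8), cursors c1@0 c3@2 c2@4, authorship 1...2...
After op 4 (insert('n')): buffer="nxonvxnxgbe" (len 11), cursors c1@1 c3@4 c2@7, authorship 11.3..22...
After op 5 (add_cursor(0)): buffer="nxonvxnxgbe" (len 11), cursors c4@0 c1@1 c3@4 c2@7, authorship 11.3..22...
After op 6 (move_right): buffer="nxonvxnxgbe" (len 11), cursors c4@1 c1@2 c3@5 c2@8, authorship 11.3..22...
After op 7 (move_right): buffer="nxonvxnxgbe" (len 11), cursors c4@2 c1@3 c3@6 c2@9, authorship 11.3..22...

Answer: 3 9 6 2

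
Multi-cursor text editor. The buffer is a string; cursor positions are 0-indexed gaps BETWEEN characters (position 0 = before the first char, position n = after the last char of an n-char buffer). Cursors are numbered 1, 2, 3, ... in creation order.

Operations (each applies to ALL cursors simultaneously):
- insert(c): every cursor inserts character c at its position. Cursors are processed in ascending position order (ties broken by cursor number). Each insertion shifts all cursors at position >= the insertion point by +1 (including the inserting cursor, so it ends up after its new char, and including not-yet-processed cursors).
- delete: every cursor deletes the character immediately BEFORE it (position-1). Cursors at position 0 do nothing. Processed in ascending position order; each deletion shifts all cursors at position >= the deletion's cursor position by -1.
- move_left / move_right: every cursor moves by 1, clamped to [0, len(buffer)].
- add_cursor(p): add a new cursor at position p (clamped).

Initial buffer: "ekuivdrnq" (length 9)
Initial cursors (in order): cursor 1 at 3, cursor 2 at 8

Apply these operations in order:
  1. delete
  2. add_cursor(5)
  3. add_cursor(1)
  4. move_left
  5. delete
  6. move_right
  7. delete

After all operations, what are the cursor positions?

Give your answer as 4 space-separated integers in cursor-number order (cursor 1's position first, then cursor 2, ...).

Answer: 0 0 0 0

Derivation:
After op 1 (delete): buffer="ekivdrq" (len 7), cursors c1@2 c2@6, authorship .......
After op 2 (add_cursor(5)): buffer="ekivdrq" (len 7), cursors c1@2 c3@5 c2@6, authorship .......
After op 3 (add_cursor(1)): buffer="ekivdrq" (len 7), cursors c4@1 c1@2 c3@5 c2@6, authorship .......
After op 4 (move_left): buffer="ekivdrq" (len 7), cursors c4@0 c1@1 c3@4 c2@5, authorship .......
After op 5 (delete): buffer="kirq" (len 4), cursors c1@0 c4@0 c2@2 c3@2, authorship ....
After op 6 (move_right): buffer="kirq" (len 4), cursors c1@1 c4@1 c2@3 c3@3, authorship ....
After op 7 (delete): buffer="q" (len 1), cursors c1@0 c2@0 c3@0 c4@0, authorship .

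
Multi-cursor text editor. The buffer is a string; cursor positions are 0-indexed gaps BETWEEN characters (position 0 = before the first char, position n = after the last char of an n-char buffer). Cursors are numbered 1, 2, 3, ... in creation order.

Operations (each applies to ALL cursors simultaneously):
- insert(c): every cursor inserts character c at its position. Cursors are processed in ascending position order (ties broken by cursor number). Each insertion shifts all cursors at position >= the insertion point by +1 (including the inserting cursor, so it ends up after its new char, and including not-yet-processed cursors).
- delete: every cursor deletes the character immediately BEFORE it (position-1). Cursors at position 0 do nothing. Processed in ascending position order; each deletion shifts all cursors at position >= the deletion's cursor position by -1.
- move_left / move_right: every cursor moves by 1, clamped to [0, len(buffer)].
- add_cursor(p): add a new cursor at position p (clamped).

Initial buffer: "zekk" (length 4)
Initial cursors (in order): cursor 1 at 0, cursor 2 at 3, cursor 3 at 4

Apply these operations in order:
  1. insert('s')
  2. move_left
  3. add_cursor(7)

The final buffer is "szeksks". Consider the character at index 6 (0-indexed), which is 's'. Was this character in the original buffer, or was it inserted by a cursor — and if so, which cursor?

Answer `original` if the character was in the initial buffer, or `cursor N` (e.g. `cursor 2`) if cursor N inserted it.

After op 1 (insert('s')): buffer="szeksks" (len 7), cursors c1@1 c2@5 c3@7, authorship 1...2.3
After op 2 (move_left): buffer="szeksks" (len 7), cursors c1@0 c2@4 c3@6, authorship 1...2.3
After op 3 (add_cursor(7)): buffer="szeksks" (len 7), cursors c1@0 c2@4 c3@6 c4@7, authorship 1...2.3
Authorship (.=original, N=cursor N): 1 . . . 2 . 3
Index 6: author = 3

Answer: cursor 3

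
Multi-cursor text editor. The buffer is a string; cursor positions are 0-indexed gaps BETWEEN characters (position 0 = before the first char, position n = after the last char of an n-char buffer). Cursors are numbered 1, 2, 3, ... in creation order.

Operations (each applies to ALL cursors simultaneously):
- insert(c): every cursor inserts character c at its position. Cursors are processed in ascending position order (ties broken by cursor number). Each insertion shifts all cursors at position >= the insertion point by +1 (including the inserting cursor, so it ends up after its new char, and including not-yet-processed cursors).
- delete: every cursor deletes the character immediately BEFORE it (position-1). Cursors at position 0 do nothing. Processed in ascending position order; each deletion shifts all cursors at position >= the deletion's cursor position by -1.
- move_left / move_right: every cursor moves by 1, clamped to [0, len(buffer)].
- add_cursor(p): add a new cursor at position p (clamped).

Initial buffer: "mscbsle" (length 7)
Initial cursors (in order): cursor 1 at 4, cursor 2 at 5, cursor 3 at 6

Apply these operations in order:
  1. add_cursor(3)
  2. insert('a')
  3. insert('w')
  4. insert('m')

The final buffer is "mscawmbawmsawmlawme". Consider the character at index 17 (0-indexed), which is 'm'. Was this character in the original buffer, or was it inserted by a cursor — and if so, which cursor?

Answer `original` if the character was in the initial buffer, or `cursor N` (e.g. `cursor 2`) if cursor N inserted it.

Answer: cursor 3

Derivation:
After op 1 (add_cursor(3)): buffer="mscbsle" (len 7), cursors c4@3 c1@4 c2@5 c3@6, authorship .......
After op 2 (insert('a')): buffer="mscabasalae" (len 11), cursors c4@4 c1@6 c2@8 c3@10, authorship ...4.1.2.3.
After op 3 (insert('w')): buffer="mscawbawsawlawe" (len 15), cursors c4@5 c1@8 c2@11 c3@14, authorship ...44.11.22.33.
After op 4 (insert('m')): buffer="mscawmbawmsawmlawme" (len 19), cursors c4@6 c1@10 c2@14 c3@18, authorship ...444.111.222.333.
Authorship (.=original, N=cursor N): . . . 4 4 4 . 1 1 1 . 2 2 2 . 3 3 3 .
Index 17: author = 3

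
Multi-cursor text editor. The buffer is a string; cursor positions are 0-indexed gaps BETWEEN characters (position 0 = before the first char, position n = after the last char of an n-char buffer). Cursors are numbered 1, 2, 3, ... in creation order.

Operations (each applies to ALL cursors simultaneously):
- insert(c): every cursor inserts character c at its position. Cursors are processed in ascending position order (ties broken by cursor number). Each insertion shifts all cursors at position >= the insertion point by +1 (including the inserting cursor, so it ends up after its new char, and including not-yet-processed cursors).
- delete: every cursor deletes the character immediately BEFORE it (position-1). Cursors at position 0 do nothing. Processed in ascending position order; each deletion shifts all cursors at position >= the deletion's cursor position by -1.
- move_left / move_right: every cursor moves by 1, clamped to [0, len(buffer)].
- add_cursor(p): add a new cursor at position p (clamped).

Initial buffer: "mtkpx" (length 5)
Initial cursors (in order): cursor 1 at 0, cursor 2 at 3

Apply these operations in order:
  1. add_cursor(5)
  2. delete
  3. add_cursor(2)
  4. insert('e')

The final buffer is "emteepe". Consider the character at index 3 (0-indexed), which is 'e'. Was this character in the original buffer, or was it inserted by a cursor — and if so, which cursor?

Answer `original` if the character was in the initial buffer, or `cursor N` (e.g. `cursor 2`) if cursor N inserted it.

After op 1 (add_cursor(5)): buffer="mtkpx" (len 5), cursors c1@0 c2@3 c3@5, authorship .....
After op 2 (delete): buffer="mtp" (len 3), cursors c1@0 c2@2 c3@3, authorship ...
After op 3 (add_cursor(2)): buffer="mtp" (len 3), cursors c1@0 c2@2 c4@2 c3@3, authorship ...
After op 4 (insert('e')): buffer="emteepe" (len 7), cursors c1@1 c2@5 c4@5 c3@7, authorship 1..24.3
Authorship (.=original, N=cursor N): 1 . . 2 4 . 3
Index 3: author = 2

Answer: cursor 2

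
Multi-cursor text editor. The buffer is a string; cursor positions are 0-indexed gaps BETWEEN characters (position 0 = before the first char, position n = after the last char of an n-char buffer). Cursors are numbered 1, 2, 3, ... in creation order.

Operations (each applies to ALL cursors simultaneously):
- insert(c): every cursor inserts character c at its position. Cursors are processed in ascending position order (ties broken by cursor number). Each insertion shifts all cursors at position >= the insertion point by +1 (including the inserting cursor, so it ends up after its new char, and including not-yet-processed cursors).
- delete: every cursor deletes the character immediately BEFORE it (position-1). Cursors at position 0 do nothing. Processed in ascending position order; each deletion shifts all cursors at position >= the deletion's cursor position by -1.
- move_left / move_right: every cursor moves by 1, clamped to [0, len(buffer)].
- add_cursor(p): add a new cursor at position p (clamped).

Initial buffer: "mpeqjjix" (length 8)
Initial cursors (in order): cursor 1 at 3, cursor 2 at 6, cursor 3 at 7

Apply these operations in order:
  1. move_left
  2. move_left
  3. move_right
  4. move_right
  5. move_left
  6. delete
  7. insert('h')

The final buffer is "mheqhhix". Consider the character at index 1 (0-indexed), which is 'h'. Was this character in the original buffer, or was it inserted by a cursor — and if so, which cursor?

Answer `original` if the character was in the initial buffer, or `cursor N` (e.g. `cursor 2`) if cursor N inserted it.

After op 1 (move_left): buffer="mpeqjjix" (len 8), cursors c1@2 c2@5 c3@6, authorship ........
After op 2 (move_left): buffer="mpeqjjix" (len 8), cursors c1@1 c2@4 c3@5, authorship ........
After op 3 (move_right): buffer="mpeqjjix" (len 8), cursors c1@2 c2@5 c3@6, authorship ........
After op 4 (move_right): buffer="mpeqjjix" (len 8), cursors c1@3 c2@6 c3@7, authorship ........
After op 5 (move_left): buffer="mpeqjjix" (len 8), cursors c1@2 c2@5 c3@6, authorship ........
After op 6 (delete): buffer="meqix" (len 5), cursors c1@1 c2@3 c3@3, authorship .....
After op 7 (insert('h')): buffer="mheqhhix" (len 8), cursors c1@2 c2@6 c3@6, authorship .1..23..
Authorship (.=original, N=cursor N): . 1 . . 2 3 . .
Index 1: author = 1

Answer: cursor 1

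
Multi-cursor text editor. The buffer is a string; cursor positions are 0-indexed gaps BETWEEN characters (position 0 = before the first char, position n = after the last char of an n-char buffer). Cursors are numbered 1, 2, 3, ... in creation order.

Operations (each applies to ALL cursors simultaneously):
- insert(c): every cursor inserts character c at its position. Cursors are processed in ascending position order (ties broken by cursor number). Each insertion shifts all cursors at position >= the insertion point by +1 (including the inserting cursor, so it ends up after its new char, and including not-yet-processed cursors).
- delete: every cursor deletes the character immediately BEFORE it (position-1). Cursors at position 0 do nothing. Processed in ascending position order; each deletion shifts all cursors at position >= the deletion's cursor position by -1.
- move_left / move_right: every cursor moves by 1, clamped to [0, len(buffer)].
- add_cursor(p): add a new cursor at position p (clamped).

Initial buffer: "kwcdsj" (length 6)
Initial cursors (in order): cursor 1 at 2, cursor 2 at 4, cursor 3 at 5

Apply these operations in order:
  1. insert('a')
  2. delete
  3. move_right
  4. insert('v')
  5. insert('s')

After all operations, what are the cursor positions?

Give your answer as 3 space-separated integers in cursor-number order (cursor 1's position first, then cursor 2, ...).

Answer: 5 9 12

Derivation:
After op 1 (insert('a')): buffer="kwacdasaj" (len 9), cursors c1@3 c2@6 c3@8, authorship ..1..2.3.
After op 2 (delete): buffer="kwcdsj" (len 6), cursors c1@2 c2@4 c3@5, authorship ......
After op 3 (move_right): buffer="kwcdsj" (len 6), cursors c1@3 c2@5 c3@6, authorship ......
After op 4 (insert('v')): buffer="kwcvdsvjv" (len 9), cursors c1@4 c2@7 c3@9, authorship ...1..2.3
After op 5 (insert('s')): buffer="kwcvsdsvsjvs" (len 12), cursors c1@5 c2@9 c3@12, authorship ...11..22.33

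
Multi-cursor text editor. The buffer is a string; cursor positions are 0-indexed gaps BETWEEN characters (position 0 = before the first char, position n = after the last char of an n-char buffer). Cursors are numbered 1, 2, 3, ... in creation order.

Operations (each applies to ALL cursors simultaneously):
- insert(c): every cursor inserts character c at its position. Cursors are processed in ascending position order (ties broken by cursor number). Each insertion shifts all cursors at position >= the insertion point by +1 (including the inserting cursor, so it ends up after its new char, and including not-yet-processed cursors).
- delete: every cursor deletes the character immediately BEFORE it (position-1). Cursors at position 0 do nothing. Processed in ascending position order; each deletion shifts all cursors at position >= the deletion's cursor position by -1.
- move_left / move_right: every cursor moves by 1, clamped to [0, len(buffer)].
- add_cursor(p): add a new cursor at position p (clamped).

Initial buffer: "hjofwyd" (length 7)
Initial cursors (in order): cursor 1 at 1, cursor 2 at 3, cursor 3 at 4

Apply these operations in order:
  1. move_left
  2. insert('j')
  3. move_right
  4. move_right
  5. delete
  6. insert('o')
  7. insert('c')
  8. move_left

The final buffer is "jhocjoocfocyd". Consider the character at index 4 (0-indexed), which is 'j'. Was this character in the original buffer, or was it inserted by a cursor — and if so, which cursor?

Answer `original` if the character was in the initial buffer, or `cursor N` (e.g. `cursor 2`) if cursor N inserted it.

After op 1 (move_left): buffer="hjofwyd" (len 7), cursors c1@0 c2@2 c3@3, authorship .......
After op 2 (insert('j')): buffer="jhjjojfwyd" (len 10), cursors c1@1 c2@4 c3@6, authorship 1..2.3....
After op 3 (move_right): buffer="jhjjojfwyd" (len 10), cursors c1@2 c2@5 c3@7, authorship 1..2.3....
After op 4 (move_right): buffer="jhjjojfwyd" (len 10), cursors c1@3 c2@6 c3@8, authorship 1..2.3....
After op 5 (delete): buffer="jhjofyd" (len 7), cursors c1@2 c2@4 c3@5, authorship 1.2....
After op 6 (insert('o')): buffer="jhojoofoyd" (len 10), cursors c1@3 c2@6 c3@8, authorship 1.12.2.3..
After op 7 (insert('c')): buffer="jhocjoocfocyd" (len 13), cursors c1@4 c2@8 c3@11, authorship 1.112.22.33..
After op 8 (move_left): buffer="jhocjoocfocyd" (len 13), cursors c1@3 c2@7 c3@10, authorship 1.112.22.33..
Authorship (.=original, N=cursor N): 1 . 1 1 2 . 2 2 . 3 3 . .
Index 4: author = 2

Answer: cursor 2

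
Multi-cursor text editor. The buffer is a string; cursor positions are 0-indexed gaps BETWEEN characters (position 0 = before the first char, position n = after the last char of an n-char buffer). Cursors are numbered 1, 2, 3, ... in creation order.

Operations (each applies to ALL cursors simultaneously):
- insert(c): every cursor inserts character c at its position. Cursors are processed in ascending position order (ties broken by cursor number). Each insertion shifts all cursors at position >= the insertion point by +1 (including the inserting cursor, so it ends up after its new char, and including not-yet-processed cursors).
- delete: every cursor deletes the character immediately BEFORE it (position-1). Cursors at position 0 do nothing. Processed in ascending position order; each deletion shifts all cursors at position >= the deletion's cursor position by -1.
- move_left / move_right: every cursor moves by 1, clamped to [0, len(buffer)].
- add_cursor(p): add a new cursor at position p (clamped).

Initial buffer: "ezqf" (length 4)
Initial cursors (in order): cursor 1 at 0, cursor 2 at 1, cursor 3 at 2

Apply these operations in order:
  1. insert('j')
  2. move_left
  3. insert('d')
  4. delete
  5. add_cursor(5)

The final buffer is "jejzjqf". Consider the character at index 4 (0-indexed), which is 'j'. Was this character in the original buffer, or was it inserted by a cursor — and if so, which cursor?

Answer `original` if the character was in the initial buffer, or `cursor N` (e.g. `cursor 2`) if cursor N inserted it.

Answer: cursor 3

Derivation:
After op 1 (insert('j')): buffer="jejzjqf" (len 7), cursors c1@1 c2@3 c3@5, authorship 1.2.3..
After op 2 (move_left): buffer="jejzjqf" (len 7), cursors c1@0 c2@2 c3@4, authorship 1.2.3..
After op 3 (insert('d')): buffer="djedjzdjqf" (len 10), cursors c1@1 c2@4 c3@7, authorship 11.22.33..
After op 4 (delete): buffer="jejzjqf" (len 7), cursors c1@0 c2@2 c3@4, authorship 1.2.3..
After op 5 (add_cursor(5)): buffer="jejzjqf" (len 7), cursors c1@0 c2@2 c3@4 c4@5, authorship 1.2.3..
Authorship (.=original, N=cursor N): 1 . 2 . 3 . .
Index 4: author = 3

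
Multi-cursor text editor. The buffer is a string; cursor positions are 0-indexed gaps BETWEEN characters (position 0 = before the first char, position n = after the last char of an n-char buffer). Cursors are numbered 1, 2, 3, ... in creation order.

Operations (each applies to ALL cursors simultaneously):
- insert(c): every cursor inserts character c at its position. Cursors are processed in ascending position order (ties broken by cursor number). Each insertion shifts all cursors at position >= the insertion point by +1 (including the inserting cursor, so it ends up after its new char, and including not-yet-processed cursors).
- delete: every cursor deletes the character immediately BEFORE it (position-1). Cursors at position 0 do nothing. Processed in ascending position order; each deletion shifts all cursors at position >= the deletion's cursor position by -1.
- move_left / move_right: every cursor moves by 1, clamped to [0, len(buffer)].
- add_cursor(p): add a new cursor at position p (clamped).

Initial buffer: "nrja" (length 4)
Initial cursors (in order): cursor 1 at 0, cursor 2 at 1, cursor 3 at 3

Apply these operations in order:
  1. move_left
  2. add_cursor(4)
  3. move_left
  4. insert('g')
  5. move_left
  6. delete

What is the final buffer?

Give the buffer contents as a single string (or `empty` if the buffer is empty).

Answer: ggrga

Derivation:
After op 1 (move_left): buffer="nrja" (len 4), cursors c1@0 c2@0 c3@2, authorship ....
After op 2 (add_cursor(4)): buffer="nrja" (len 4), cursors c1@0 c2@0 c3@2 c4@4, authorship ....
After op 3 (move_left): buffer="nrja" (len 4), cursors c1@0 c2@0 c3@1 c4@3, authorship ....
After op 4 (insert('g')): buffer="ggngrjga" (len 8), cursors c1@2 c2@2 c3@4 c4@7, authorship 12.3..4.
After op 5 (move_left): buffer="ggngrjga" (len 8), cursors c1@1 c2@1 c3@3 c4@6, authorship 12.3..4.
After op 6 (delete): buffer="ggrga" (len 5), cursors c1@0 c2@0 c3@1 c4@3, authorship 23.4.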